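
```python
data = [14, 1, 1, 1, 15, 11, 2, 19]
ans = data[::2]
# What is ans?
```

data has length 8. The slice data[::2] selects indices [0, 2, 4, 6] (0->14, 2->1, 4->15, 6->2), giving [14, 1, 15, 2].

[14, 1, 15, 2]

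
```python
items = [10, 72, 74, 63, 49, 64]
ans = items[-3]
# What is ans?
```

items has length 6. Negative index -3 maps to positive index 6 + (-3) = 3. items[3] = 63.

63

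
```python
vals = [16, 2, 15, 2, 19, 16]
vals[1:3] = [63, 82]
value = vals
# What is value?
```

vals starts as [16, 2, 15, 2, 19, 16] (length 6). The slice vals[1:3] covers indices [1, 2] with values [2, 15]. Replacing that slice with [63, 82] (same length) produces [16, 63, 82, 2, 19, 16].

[16, 63, 82, 2, 19, 16]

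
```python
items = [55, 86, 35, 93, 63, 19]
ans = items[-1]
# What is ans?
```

items has length 6. Negative index -1 maps to positive index 6 + (-1) = 5. items[5] = 19.

19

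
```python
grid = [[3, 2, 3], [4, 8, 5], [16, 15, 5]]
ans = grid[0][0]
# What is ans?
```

grid[0] = [3, 2, 3]. Taking column 0 of that row yields 3.

3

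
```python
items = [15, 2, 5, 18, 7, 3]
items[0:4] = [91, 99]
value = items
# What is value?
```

items starts as [15, 2, 5, 18, 7, 3] (length 6). The slice items[0:4] covers indices [0, 1, 2, 3] with values [15, 2, 5, 18]. Replacing that slice with [91, 99] (different length) produces [91, 99, 7, 3].

[91, 99, 7, 3]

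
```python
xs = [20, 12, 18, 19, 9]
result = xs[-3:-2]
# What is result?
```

xs has length 5. The slice xs[-3:-2] selects indices [2] (2->18), giving [18].

[18]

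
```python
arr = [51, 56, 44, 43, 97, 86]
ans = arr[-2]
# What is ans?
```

arr has length 6. Negative index -2 maps to positive index 6 + (-2) = 4. arr[4] = 97.

97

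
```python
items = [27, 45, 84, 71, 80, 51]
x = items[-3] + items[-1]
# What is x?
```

items has length 6. Negative index -3 maps to positive index 6 + (-3) = 3. items[3] = 71.
items has length 6. Negative index -1 maps to positive index 6 + (-1) = 5. items[5] = 51.
Sum: 71 + 51 = 122.

122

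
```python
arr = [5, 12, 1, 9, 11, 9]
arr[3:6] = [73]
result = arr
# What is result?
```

arr starts as [5, 12, 1, 9, 11, 9] (length 6). The slice arr[3:6] covers indices [3, 4, 5] with values [9, 11, 9]. Replacing that slice with [73] (different length) produces [5, 12, 1, 73].

[5, 12, 1, 73]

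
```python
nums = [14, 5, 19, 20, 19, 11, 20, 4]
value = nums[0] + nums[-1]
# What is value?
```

nums has length 8. nums[0] = 14.
nums has length 8. Negative index -1 maps to positive index 8 + (-1) = 7. nums[7] = 4.
Sum: 14 + 4 = 18.

18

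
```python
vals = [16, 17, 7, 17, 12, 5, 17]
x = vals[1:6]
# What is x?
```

vals has length 7. The slice vals[1:6] selects indices [1, 2, 3, 4, 5] (1->17, 2->7, 3->17, 4->12, 5->5), giving [17, 7, 17, 12, 5].

[17, 7, 17, 12, 5]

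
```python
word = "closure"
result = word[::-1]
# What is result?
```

word has length 7. The slice word[::-1] selects indices [6, 5, 4, 3, 2, 1, 0] (6->'e', 5->'r', 4->'u', 3->'s', 2->'o', 1->'l', 0->'c'), giving 'erusolc'.

'erusolc'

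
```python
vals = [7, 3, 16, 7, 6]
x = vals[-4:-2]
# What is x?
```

vals has length 5. The slice vals[-4:-2] selects indices [1, 2] (1->3, 2->16), giving [3, 16].

[3, 16]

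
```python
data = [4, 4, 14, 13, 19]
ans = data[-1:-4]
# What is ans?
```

data has length 5. The slice data[-1:-4] resolves to an empty index range, so the result is [].

[]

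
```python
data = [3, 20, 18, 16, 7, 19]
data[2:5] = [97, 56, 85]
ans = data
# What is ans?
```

data starts as [3, 20, 18, 16, 7, 19] (length 6). The slice data[2:5] covers indices [2, 3, 4] with values [18, 16, 7]. Replacing that slice with [97, 56, 85] (same length) produces [3, 20, 97, 56, 85, 19].

[3, 20, 97, 56, 85, 19]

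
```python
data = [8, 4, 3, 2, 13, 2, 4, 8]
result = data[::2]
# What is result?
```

data has length 8. The slice data[::2] selects indices [0, 2, 4, 6] (0->8, 2->3, 4->13, 6->4), giving [8, 3, 13, 4].

[8, 3, 13, 4]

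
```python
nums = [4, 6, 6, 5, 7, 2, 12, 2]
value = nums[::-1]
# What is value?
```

nums has length 8. The slice nums[::-1] selects indices [7, 6, 5, 4, 3, 2, 1, 0] (7->2, 6->12, 5->2, 4->7, 3->5, 2->6, 1->6, 0->4), giving [2, 12, 2, 7, 5, 6, 6, 4].

[2, 12, 2, 7, 5, 6, 6, 4]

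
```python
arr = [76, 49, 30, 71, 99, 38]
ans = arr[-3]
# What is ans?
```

arr has length 6. Negative index -3 maps to positive index 6 + (-3) = 3. arr[3] = 71.

71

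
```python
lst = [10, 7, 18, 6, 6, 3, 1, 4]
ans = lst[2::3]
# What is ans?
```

lst has length 8. The slice lst[2::3] selects indices [2, 5] (2->18, 5->3), giving [18, 3].

[18, 3]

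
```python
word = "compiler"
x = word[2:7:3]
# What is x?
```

word has length 8. The slice word[2:7:3] selects indices [2, 5] (2->'m', 5->'l'), giving 'ml'.

'ml'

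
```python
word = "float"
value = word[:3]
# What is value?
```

word has length 5. The slice word[:3] selects indices [0, 1, 2] (0->'f', 1->'l', 2->'o'), giving 'flo'.

'flo'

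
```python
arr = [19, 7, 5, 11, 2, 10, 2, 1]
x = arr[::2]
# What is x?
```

arr has length 8. The slice arr[::2] selects indices [0, 2, 4, 6] (0->19, 2->5, 4->2, 6->2), giving [19, 5, 2, 2].

[19, 5, 2, 2]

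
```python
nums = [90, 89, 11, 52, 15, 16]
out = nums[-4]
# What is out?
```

nums has length 6. Negative index -4 maps to positive index 6 + (-4) = 2. nums[2] = 11.

11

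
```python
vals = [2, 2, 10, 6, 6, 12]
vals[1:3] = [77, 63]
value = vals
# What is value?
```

vals starts as [2, 2, 10, 6, 6, 12] (length 6). The slice vals[1:3] covers indices [1, 2] with values [2, 10]. Replacing that slice with [77, 63] (same length) produces [2, 77, 63, 6, 6, 12].

[2, 77, 63, 6, 6, 12]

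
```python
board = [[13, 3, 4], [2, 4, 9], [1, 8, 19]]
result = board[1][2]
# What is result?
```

board[1] = [2, 4, 9]. Taking column 2 of that row yields 9.

9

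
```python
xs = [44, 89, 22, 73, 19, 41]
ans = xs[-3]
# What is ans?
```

xs has length 6. Negative index -3 maps to positive index 6 + (-3) = 3. xs[3] = 73.

73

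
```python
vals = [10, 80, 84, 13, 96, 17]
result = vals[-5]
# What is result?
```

vals has length 6. Negative index -5 maps to positive index 6 + (-5) = 1. vals[1] = 80.

80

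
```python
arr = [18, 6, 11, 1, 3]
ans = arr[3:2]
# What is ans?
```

arr has length 5. The slice arr[3:2] resolves to an empty index range, so the result is [].

[]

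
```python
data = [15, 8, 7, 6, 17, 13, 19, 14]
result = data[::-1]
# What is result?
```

data has length 8. The slice data[::-1] selects indices [7, 6, 5, 4, 3, 2, 1, 0] (7->14, 6->19, 5->13, 4->17, 3->6, 2->7, 1->8, 0->15), giving [14, 19, 13, 17, 6, 7, 8, 15].

[14, 19, 13, 17, 6, 7, 8, 15]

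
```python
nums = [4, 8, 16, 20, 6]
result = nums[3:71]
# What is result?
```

nums has length 5. The slice nums[3:71] selects indices [3, 4] (3->20, 4->6), giving [20, 6].

[20, 6]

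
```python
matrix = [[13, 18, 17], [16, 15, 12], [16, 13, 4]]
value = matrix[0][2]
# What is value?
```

matrix[0] = [13, 18, 17]. Taking column 2 of that row yields 17.

17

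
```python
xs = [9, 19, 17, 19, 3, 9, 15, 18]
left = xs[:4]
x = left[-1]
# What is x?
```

xs has length 8. The slice xs[:4] selects indices [0, 1, 2, 3] (0->9, 1->19, 2->17, 3->19), giving [9, 19, 17, 19]. So left = [9, 19, 17, 19]. Then left[-1] = 19.

19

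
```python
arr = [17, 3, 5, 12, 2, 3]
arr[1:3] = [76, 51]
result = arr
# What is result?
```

arr starts as [17, 3, 5, 12, 2, 3] (length 6). The slice arr[1:3] covers indices [1, 2] with values [3, 5]. Replacing that slice with [76, 51] (same length) produces [17, 76, 51, 12, 2, 3].

[17, 76, 51, 12, 2, 3]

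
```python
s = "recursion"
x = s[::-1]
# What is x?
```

s has length 9. The slice s[::-1] selects indices [8, 7, 6, 5, 4, 3, 2, 1, 0] (8->'n', 7->'o', 6->'i', 5->'s', 4->'r', 3->'u', 2->'c', 1->'e', 0->'r'), giving 'noisrucer'.

'noisrucer'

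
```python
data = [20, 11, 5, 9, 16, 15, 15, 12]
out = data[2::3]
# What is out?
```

data has length 8. The slice data[2::3] selects indices [2, 5] (2->5, 5->15), giving [5, 15].

[5, 15]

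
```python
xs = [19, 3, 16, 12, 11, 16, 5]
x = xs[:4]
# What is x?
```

xs has length 7. The slice xs[:4] selects indices [0, 1, 2, 3] (0->19, 1->3, 2->16, 3->12), giving [19, 3, 16, 12].

[19, 3, 16, 12]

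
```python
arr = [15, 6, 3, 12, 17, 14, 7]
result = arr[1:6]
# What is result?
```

arr has length 7. The slice arr[1:6] selects indices [1, 2, 3, 4, 5] (1->6, 2->3, 3->12, 4->17, 5->14), giving [6, 3, 12, 17, 14].

[6, 3, 12, 17, 14]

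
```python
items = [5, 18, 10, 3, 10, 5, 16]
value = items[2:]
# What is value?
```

items has length 7. The slice items[2:] selects indices [2, 3, 4, 5, 6] (2->10, 3->3, 4->10, 5->5, 6->16), giving [10, 3, 10, 5, 16].

[10, 3, 10, 5, 16]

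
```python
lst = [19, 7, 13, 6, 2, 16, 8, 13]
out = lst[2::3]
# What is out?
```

lst has length 8. The slice lst[2::3] selects indices [2, 5] (2->13, 5->16), giving [13, 16].

[13, 16]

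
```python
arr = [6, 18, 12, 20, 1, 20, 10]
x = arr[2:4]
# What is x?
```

arr has length 7. The slice arr[2:4] selects indices [2, 3] (2->12, 3->20), giving [12, 20].

[12, 20]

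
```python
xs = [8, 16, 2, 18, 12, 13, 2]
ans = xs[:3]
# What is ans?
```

xs has length 7. The slice xs[:3] selects indices [0, 1, 2] (0->8, 1->16, 2->2), giving [8, 16, 2].

[8, 16, 2]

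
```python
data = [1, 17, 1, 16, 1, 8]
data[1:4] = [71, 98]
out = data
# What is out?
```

data starts as [1, 17, 1, 16, 1, 8] (length 6). The slice data[1:4] covers indices [1, 2, 3] with values [17, 1, 16]. Replacing that slice with [71, 98] (different length) produces [1, 71, 98, 1, 8].

[1, 71, 98, 1, 8]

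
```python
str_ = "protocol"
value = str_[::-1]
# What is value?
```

str_ has length 8. The slice str_[::-1] selects indices [7, 6, 5, 4, 3, 2, 1, 0] (7->'l', 6->'o', 5->'c', 4->'o', 3->'t', 2->'o', 1->'r', 0->'p'), giving 'locotorp'.

'locotorp'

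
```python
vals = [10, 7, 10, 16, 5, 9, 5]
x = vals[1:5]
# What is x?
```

vals has length 7. The slice vals[1:5] selects indices [1, 2, 3, 4] (1->7, 2->10, 3->16, 4->5), giving [7, 10, 16, 5].

[7, 10, 16, 5]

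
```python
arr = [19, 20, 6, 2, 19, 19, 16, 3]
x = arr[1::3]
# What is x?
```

arr has length 8. The slice arr[1::3] selects indices [1, 4, 7] (1->20, 4->19, 7->3), giving [20, 19, 3].

[20, 19, 3]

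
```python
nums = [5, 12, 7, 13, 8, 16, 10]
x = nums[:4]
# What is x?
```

nums has length 7. The slice nums[:4] selects indices [0, 1, 2, 3] (0->5, 1->12, 2->7, 3->13), giving [5, 12, 7, 13].

[5, 12, 7, 13]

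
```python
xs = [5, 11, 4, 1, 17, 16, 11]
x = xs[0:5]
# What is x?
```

xs has length 7. The slice xs[0:5] selects indices [0, 1, 2, 3, 4] (0->5, 1->11, 2->4, 3->1, 4->17), giving [5, 11, 4, 1, 17].

[5, 11, 4, 1, 17]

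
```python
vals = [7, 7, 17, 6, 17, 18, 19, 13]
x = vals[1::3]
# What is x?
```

vals has length 8. The slice vals[1::3] selects indices [1, 4, 7] (1->7, 4->17, 7->13), giving [7, 17, 13].

[7, 17, 13]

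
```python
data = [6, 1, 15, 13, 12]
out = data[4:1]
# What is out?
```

data has length 5. The slice data[4:1] resolves to an empty index range, so the result is [].

[]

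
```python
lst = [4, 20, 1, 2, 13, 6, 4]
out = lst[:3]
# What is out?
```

lst has length 7. The slice lst[:3] selects indices [0, 1, 2] (0->4, 1->20, 2->1), giving [4, 20, 1].

[4, 20, 1]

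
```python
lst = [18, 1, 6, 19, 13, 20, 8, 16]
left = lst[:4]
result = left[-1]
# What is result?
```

lst has length 8. The slice lst[:4] selects indices [0, 1, 2, 3] (0->18, 1->1, 2->6, 3->19), giving [18, 1, 6, 19]. So left = [18, 1, 6, 19]. Then left[-1] = 19.

19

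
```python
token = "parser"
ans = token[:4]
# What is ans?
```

token has length 6. The slice token[:4] selects indices [0, 1, 2, 3] (0->'p', 1->'a', 2->'r', 3->'s'), giving 'pars'.

'pars'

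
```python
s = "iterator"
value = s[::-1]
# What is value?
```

s has length 8. The slice s[::-1] selects indices [7, 6, 5, 4, 3, 2, 1, 0] (7->'r', 6->'o', 5->'t', 4->'a', 3->'r', 2->'e', 1->'t', 0->'i'), giving 'rotareti'.

'rotareti'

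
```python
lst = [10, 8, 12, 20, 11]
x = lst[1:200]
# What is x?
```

lst has length 5. The slice lst[1:200] selects indices [1, 2, 3, 4] (1->8, 2->12, 3->20, 4->11), giving [8, 12, 20, 11].

[8, 12, 20, 11]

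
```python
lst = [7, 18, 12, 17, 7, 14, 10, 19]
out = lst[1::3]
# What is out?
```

lst has length 8. The slice lst[1::3] selects indices [1, 4, 7] (1->18, 4->7, 7->19), giving [18, 7, 19].

[18, 7, 19]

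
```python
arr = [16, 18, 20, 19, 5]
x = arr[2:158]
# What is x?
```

arr has length 5. The slice arr[2:158] selects indices [2, 3, 4] (2->20, 3->19, 4->5), giving [20, 19, 5].

[20, 19, 5]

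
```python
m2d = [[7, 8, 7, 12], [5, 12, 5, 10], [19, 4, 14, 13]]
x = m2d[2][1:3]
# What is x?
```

m2d[2] = [19, 4, 14, 13]. m2d[2] has length 4. The slice m2d[2][1:3] selects indices [1, 2] (1->4, 2->14), giving [4, 14].

[4, 14]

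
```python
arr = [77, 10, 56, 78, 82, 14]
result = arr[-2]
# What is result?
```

arr has length 6. Negative index -2 maps to positive index 6 + (-2) = 4. arr[4] = 82.

82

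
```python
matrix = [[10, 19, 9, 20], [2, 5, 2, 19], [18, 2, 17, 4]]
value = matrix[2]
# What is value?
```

matrix has 3 rows. Row 2 is [18, 2, 17, 4].

[18, 2, 17, 4]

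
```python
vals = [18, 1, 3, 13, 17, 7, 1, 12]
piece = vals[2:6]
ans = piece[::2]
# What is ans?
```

vals has length 8. The slice vals[2:6] selects indices [2, 3, 4, 5] (2->3, 3->13, 4->17, 5->7), giving [3, 13, 17, 7]. So piece = [3, 13, 17, 7]. piece has length 4. The slice piece[::2] selects indices [0, 2] (0->3, 2->17), giving [3, 17].

[3, 17]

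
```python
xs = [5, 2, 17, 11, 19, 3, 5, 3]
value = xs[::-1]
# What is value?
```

xs has length 8. The slice xs[::-1] selects indices [7, 6, 5, 4, 3, 2, 1, 0] (7->3, 6->5, 5->3, 4->19, 3->11, 2->17, 1->2, 0->5), giving [3, 5, 3, 19, 11, 17, 2, 5].

[3, 5, 3, 19, 11, 17, 2, 5]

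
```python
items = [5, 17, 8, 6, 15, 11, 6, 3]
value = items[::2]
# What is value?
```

items has length 8. The slice items[::2] selects indices [0, 2, 4, 6] (0->5, 2->8, 4->15, 6->6), giving [5, 8, 15, 6].

[5, 8, 15, 6]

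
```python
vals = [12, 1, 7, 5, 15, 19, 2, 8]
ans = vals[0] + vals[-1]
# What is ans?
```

vals has length 8. vals[0] = 12.
vals has length 8. Negative index -1 maps to positive index 8 + (-1) = 7. vals[7] = 8.
Sum: 12 + 8 = 20.

20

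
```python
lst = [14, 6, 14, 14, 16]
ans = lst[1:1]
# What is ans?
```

lst has length 5. The slice lst[1:1] resolves to an empty index range, so the result is [].

[]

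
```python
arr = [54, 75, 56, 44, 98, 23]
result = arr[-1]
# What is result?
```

arr has length 6. Negative index -1 maps to positive index 6 + (-1) = 5. arr[5] = 23.

23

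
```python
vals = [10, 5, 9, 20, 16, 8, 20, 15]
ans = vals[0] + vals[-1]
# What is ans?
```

vals has length 8. vals[0] = 10.
vals has length 8. Negative index -1 maps to positive index 8 + (-1) = 7. vals[7] = 15.
Sum: 10 + 15 = 25.

25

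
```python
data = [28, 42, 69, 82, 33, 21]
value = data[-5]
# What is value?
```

data has length 6. Negative index -5 maps to positive index 6 + (-5) = 1. data[1] = 42.

42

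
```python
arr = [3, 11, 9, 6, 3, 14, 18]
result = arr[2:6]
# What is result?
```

arr has length 7. The slice arr[2:6] selects indices [2, 3, 4, 5] (2->9, 3->6, 4->3, 5->14), giving [9, 6, 3, 14].

[9, 6, 3, 14]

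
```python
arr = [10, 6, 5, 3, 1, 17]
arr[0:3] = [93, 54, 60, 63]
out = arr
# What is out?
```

arr starts as [10, 6, 5, 3, 1, 17] (length 6). The slice arr[0:3] covers indices [0, 1, 2] with values [10, 6, 5]. Replacing that slice with [93, 54, 60, 63] (different length) produces [93, 54, 60, 63, 3, 1, 17].

[93, 54, 60, 63, 3, 1, 17]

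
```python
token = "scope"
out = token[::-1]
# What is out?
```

token has length 5. The slice token[::-1] selects indices [4, 3, 2, 1, 0] (4->'e', 3->'p', 2->'o', 1->'c', 0->'s'), giving 'epocs'.

'epocs'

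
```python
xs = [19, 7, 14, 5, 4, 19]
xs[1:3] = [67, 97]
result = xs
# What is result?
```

xs starts as [19, 7, 14, 5, 4, 19] (length 6). The slice xs[1:3] covers indices [1, 2] with values [7, 14]. Replacing that slice with [67, 97] (same length) produces [19, 67, 97, 5, 4, 19].

[19, 67, 97, 5, 4, 19]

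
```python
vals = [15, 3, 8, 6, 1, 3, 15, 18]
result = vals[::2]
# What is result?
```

vals has length 8. The slice vals[::2] selects indices [0, 2, 4, 6] (0->15, 2->8, 4->1, 6->15), giving [15, 8, 1, 15].

[15, 8, 1, 15]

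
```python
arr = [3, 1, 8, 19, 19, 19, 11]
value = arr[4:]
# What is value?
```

arr has length 7. The slice arr[4:] selects indices [4, 5, 6] (4->19, 5->19, 6->11), giving [19, 19, 11].

[19, 19, 11]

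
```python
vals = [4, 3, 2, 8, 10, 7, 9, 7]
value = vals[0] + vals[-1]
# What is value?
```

vals has length 8. vals[0] = 4.
vals has length 8. Negative index -1 maps to positive index 8 + (-1) = 7. vals[7] = 7.
Sum: 4 + 7 = 11.

11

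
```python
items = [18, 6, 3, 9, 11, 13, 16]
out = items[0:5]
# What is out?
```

items has length 7. The slice items[0:5] selects indices [0, 1, 2, 3, 4] (0->18, 1->6, 2->3, 3->9, 4->11), giving [18, 6, 3, 9, 11].

[18, 6, 3, 9, 11]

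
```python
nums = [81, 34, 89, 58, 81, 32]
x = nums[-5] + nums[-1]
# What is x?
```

nums has length 6. Negative index -5 maps to positive index 6 + (-5) = 1. nums[1] = 34.
nums has length 6. Negative index -1 maps to positive index 6 + (-1) = 5. nums[5] = 32.
Sum: 34 + 32 = 66.

66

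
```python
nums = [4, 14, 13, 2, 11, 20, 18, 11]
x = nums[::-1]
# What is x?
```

nums has length 8. The slice nums[::-1] selects indices [7, 6, 5, 4, 3, 2, 1, 0] (7->11, 6->18, 5->20, 4->11, 3->2, 2->13, 1->14, 0->4), giving [11, 18, 20, 11, 2, 13, 14, 4].

[11, 18, 20, 11, 2, 13, 14, 4]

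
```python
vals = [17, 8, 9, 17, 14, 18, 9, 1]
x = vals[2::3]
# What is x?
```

vals has length 8. The slice vals[2::3] selects indices [2, 5] (2->9, 5->18), giving [9, 18].

[9, 18]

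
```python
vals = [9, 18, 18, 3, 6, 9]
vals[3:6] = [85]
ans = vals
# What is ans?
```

vals starts as [9, 18, 18, 3, 6, 9] (length 6). The slice vals[3:6] covers indices [3, 4, 5] with values [3, 6, 9]. Replacing that slice with [85] (different length) produces [9, 18, 18, 85].

[9, 18, 18, 85]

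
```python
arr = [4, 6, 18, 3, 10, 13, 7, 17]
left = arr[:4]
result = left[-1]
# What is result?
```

arr has length 8. The slice arr[:4] selects indices [0, 1, 2, 3] (0->4, 1->6, 2->18, 3->3), giving [4, 6, 18, 3]. So left = [4, 6, 18, 3]. Then left[-1] = 3.

3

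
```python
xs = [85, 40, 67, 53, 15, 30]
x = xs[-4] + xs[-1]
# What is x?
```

xs has length 6. Negative index -4 maps to positive index 6 + (-4) = 2. xs[2] = 67.
xs has length 6. Negative index -1 maps to positive index 6 + (-1) = 5. xs[5] = 30.
Sum: 67 + 30 = 97.

97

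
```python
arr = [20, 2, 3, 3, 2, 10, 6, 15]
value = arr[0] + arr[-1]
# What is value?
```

arr has length 8. arr[0] = 20.
arr has length 8. Negative index -1 maps to positive index 8 + (-1) = 7. arr[7] = 15.
Sum: 20 + 15 = 35.

35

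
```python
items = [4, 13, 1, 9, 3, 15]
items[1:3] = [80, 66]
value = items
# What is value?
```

items starts as [4, 13, 1, 9, 3, 15] (length 6). The slice items[1:3] covers indices [1, 2] with values [13, 1]. Replacing that slice with [80, 66] (same length) produces [4, 80, 66, 9, 3, 15].

[4, 80, 66, 9, 3, 15]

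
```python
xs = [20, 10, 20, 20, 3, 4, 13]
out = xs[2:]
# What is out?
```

xs has length 7. The slice xs[2:] selects indices [2, 3, 4, 5, 6] (2->20, 3->20, 4->3, 5->4, 6->13), giving [20, 20, 3, 4, 13].

[20, 20, 3, 4, 13]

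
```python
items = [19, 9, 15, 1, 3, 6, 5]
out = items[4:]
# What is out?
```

items has length 7. The slice items[4:] selects indices [4, 5, 6] (4->3, 5->6, 6->5), giving [3, 6, 5].

[3, 6, 5]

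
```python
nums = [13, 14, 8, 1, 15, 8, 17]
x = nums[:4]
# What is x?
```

nums has length 7. The slice nums[:4] selects indices [0, 1, 2, 3] (0->13, 1->14, 2->8, 3->1), giving [13, 14, 8, 1].

[13, 14, 8, 1]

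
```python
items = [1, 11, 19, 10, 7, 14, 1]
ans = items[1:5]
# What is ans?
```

items has length 7. The slice items[1:5] selects indices [1, 2, 3, 4] (1->11, 2->19, 3->10, 4->7), giving [11, 19, 10, 7].

[11, 19, 10, 7]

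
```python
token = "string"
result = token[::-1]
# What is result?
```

token has length 6. The slice token[::-1] selects indices [5, 4, 3, 2, 1, 0] (5->'g', 4->'n', 3->'i', 2->'r', 1->'t', 0->'s'), giving 'gnirts'.

'gnirts'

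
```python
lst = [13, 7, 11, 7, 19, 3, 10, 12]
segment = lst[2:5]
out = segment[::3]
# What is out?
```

lst has length 8. The slice lst[2:5] selects indices [2, 3, 4] (2->11, 3->7, 4->19), giving [11, 7, 19]. So segment = [11, 7, 19]. segment has length 3. The slice segment[::3] selects indices [0] (0->11), giving [11].

[11]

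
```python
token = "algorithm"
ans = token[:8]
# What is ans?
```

token has length 9. The slice token[:8] selects indices [0, 1, 2, 3, 4, 5, 6, 7] (0->'a', 1->'l', 2->'g', 3->'o', 4->'r', 5->'i', 6->'t', 7->'h'), giving 'algorith'.

'algorith'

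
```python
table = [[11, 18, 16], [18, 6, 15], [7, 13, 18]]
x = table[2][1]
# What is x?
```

table[2] = [7, 13, 18]. Taking column 1 of that row yields 13.

13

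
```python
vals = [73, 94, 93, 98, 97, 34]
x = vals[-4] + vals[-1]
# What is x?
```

vals has length 6. Negative index -4 maps to positive index 6 + (-4) = 2. vals[2] = 93.
vals has length 6. Negative index -1 maps to positive index 6 + (-1) = 5. vals[5] = 34.
Sum: 93 + 34 = 127.

127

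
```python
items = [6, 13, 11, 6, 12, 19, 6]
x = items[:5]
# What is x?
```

items has length 7. The slice items[:5] selects indices [0, 1, 2, 3, 4] (0->6, 1->13, 2->11, 3->6, 4->12), giving [6, 13, 11, 6, 12].

[6, 13, 11, 6, 12]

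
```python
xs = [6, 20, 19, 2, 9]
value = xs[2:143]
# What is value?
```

xs has length 5. The slice xs[2:143] selects indices [2, 3, 4] (2->19, 3->2, 4->9), giving [19, 2, 9].

[19, 2, 9]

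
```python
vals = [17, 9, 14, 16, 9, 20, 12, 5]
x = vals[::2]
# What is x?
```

vals has length 8. The slice vals[::2] selects indices [0, 2, 4, 6] (0->17, 2->14, 4->9, 6->12), giving [17, 14, 9, 12].

[17, 14, 9, 12]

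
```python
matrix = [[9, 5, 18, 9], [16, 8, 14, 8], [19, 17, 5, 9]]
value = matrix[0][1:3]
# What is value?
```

matrix[0] = [9, 5, 18, 9]. matrix[0] has length 4. The slice matrix[0][1:3] selects indices [1, 2] (1->5, 2->18), giving [5, 18].

[5, 18]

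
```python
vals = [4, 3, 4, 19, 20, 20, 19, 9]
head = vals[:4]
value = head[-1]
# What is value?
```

vals has length 8. The slice vals[:4] selects indices [0, 1, 2, 3] (0->4, 1->3, 2->4, 3->19), giving [4, 3, 4, 19]. So head = [4, 3, 4, 19]. Then head[-1] = 19.

19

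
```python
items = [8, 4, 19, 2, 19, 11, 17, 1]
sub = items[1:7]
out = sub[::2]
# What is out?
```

items has length 8. The slice items[1:7] selects indices [1, 2, 3, 4, 5, 6] (1->4, 2->19, 3->2, 4->19, 5->11, 6->17), giving [4, 19, 2, 19, 11, 17]. So sub = [4, 19, 2, 19, 11, 17]. sub has length 6. The slice sub[::2] selects indices [0, 2, 4] (0->4, 2->2, 4->11), giving [4, 2, 11].

[4, 2, 11]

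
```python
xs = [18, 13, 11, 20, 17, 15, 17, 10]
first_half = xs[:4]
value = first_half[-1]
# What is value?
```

xs has length 8. The slice xs[:4] selects indices [0, 1, 2, 3] (0->18, 1->13, 2->11, 3->20), giving [18, 13, 11, 20]. So first_half = [18, 13, 11, 20]. Then first_half[-1] = 20.

20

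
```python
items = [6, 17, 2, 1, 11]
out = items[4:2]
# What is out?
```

items has length 5. The slice items[4:2] resolves to an empty index range, so the result is [].

[]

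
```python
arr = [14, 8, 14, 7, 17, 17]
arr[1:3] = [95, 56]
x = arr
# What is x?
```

arr starts as [14, 8, 14, 7, 17, 17] (length 6). The slice arr[1:3] covers indices [1, 2] with values [8, 14]. Replacing that slice with [95, 56] (same length) produces [14, 95, 56, 7, 17, 17].

[14, 95, 56, 7, 17, 17]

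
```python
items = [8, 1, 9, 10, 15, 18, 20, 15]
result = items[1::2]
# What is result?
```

items has length 8. The slice items[1::2] selects indices [1, 3, 5, 7] (1->1, 3->10, 5->18, 7->15), giving [1, 10, 18, 15].

[1, 10, 18, 15]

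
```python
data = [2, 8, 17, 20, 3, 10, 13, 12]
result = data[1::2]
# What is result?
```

data has length 8. The slice data[1::2] selects indices [1, 3, 5, 7] (1->8, 3->20, 5->10, 7->12), giving [8, 20, 10, 12].

[8, 20, 10, 12]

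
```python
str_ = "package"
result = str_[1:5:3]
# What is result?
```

str_ has length 7. The slice str_[1:5:3] selects indices [1, 4] (1->'a', 4->'a'), giving 'aa'.

'aa'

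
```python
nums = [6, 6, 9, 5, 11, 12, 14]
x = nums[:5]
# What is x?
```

nums has length 7. The slice nums[:5] selects indices [0, 1, 2, 3, 4] (0->6, 1->6, 2->9, 3->5, 4->11), giving [6, 6, 9, 5, 11].

[6, 6, 9, 5, 11]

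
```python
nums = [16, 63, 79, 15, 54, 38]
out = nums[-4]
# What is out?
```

nums has length 6. Negative index -4 maps to positive index 6 + (-4) = 2. nums[2] = 79.

79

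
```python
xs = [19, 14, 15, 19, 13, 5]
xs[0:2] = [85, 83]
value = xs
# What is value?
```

xs starts as [19, 14, 15, 19, 13, 5] (length 6). The slice xs[0:2] covers indices [0, 1] with values [19, 14]. Replacing that slice with [85, 83] (same length) produces [85, 83, 15, 19, 13, 5].

[85, 83, 15, 19, 13, 5]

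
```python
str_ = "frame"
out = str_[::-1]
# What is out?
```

str_ has length 5. The slice str_[::-1] selects indices [4, 3, 2, 1, 0] (4->'e', 3->'m', 2->'a', 1->'r', 0->'f'), giving 'emarf'.

'emarf'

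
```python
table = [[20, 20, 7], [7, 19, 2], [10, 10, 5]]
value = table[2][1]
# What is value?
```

table[2] = [10, 10, 5]. Taking column 1 of that row yields 10.

10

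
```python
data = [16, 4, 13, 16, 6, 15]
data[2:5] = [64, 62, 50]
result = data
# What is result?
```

data starts as [16, 4, 13, 16, 6, 15] (length 6). The slice data[2:5] covers indices [2, 3, 4] with values [13, 16, 6]. Replacing that slice with [64, 62, 50] (same length) produces [16, 4, 64, 62, 50, 15].

[16, 4, 64, 62, 50, 15]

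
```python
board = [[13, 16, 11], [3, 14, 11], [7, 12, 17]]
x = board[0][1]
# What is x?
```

board[0] = [13, 16, 11]. Taking column 1 of that row yields 16.

16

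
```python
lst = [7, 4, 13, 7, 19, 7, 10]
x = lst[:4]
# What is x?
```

lst has length 7. The slice lst[:4] selects indices [0, 1, 2, 3] (0->7, 1->4, 2->13, 3->7), giving [7, 4, 13, 7].

[7, 4, 13, 7]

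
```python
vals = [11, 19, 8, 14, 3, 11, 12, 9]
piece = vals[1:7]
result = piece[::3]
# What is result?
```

vals has length 8. The slice vals[1:7] selects indices [1, 2, 3, 4, 5, 6] (1->19, 2->8, 3->14, 4->3, 5->11, 6->12), giving [19, 8, 14, 3, 11, 12]. So piece = [19, 8, 14, 3, 11, 12]. piece has length 6. The slice piece[::3] selects indices [0, 3] (0->19, 3->3), giving [19, 3].

[19, 3]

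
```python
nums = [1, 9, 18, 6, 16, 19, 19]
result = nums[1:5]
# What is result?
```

nums has length 7. The slice nums[1:5] selects indices [1, 2, 3, 4] (1->9, 2->18, 3->6, 4->16), giving [9, 18, 6, 16].

[9, 18, 6, 16]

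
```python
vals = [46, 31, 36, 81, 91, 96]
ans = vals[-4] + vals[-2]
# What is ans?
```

vals has length 6. Negative index -4 maps to positive index 6 + (-4) = 2. vals[2] = 36.
vals has length 6. Negative index -2 maps to positive index 6 + (-2) = 4. vals[4] = 91.
Sum: 36 + 91 = 127.

127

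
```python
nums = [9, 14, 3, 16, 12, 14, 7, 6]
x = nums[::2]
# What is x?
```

nums has length 8. The slice nums[::2] selects indices [0, 2, 4, 6] (0->9, 2->3, 4->12, 6->7), giving [9, 3, 12, 7].

[9, 3, 12, 7]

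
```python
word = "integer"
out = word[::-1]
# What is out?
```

word has length 7. The slice word[::-1] selects indices [6, 5, 4, 3, 2, 1, 0] (6->'r', 5->'e', 4->'g', 3->'e', 2->'t', 1->'n', 0->'i'), giving 'regetni'.

'regetni'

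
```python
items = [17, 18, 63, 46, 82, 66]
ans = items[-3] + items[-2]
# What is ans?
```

items has length 6. Negative index -3 maps to positive index 6 + (-3) = 3. items[3] = 46.
items has length 6. Negative index -2 maps to positive index 6 + (-2) = 4. items[4] = 82.
Sum: 46 + 82 = 128.

128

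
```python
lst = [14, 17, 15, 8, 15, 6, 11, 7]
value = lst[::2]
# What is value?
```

lst has length 8. The slice lst[::2] selects indices [0, 2, 4, 6] (0->14, 2->15, 4->15, 6->11), giving [14, 15, 15, 11].

[14, 15, 15, 11]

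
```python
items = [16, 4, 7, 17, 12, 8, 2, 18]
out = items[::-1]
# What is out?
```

items has length 8. The slice items[::-1] selects indices [7, 6, 5, 4, 3, 2, 1, 0] (7->18, 6->2, 5->8, 4->12, 3->17, 2->7, 1->4, 0->16), giving [18, 2, 8, 12, 17, 7, 4, 16].

[18, 2, 8, 12, 17, 7, 4, 16]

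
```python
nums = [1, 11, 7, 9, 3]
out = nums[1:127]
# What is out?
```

nums has length 5. The slice nums[1:127] selects indices [1, 2, 3, 4] (1->11, 2->7, 3->9, 4->3), giving [11, 7, 9, 3].

[11, 7, 9, 3]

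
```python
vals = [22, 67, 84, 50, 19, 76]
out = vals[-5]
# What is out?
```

vals has length 6. Negative index -5 maps to positive index 6 + (-5) = 1. vals[1] = 67.

67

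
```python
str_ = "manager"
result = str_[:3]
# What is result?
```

str_ has length 7. The slice str_[:3] selects indices [0, 1, 2] (0->'m', 1->'a', 2->'n'), giving 'man'.

'man'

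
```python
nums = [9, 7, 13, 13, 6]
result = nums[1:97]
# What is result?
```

nums has length 5. The slice nums[1:97] selects indices [1, 2, 3, 4] (1->7, 2->13, 3->13, 4->6), giving [7, 13, 13, 6].

[7, 13, 13, 6]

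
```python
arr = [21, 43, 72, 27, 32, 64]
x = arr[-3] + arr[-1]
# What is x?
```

arr has length 6. Negative index -3 maps to positive index 6 + (-3) = 3. arr[3] = 27.
arr has length 6. Negative index -1 maps to positive index 6 + (-1) = 5. arr[5] = 64.
Sum: 27 + 64 = 91.

91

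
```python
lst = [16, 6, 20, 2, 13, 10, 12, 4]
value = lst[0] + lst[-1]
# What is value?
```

lst has length 8. lst[0] = 16.
lst has length 8. Negative index -1 maps to positive index 8 + (-1) = 7. lst[7] = 4.
Sum: 16 + 4 = 20.

20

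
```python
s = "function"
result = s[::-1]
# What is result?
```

s has length 8. The slice s[::-1] selects indices [7, 6, 5, 4, 3, 2, 1, 0] (7->'n', 6->'o', 5->'i', 4->'t', 3->'c', 2->'n', 1->'u', 0->'f'), giving 'noitcnuf'.

'noitcnuf'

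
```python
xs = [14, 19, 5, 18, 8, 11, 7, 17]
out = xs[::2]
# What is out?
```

xs has length 8. The slice xs[::2] selects indices [0, 2, 4, 6] (0->14, 2->5, 4->8, 6->7), giving [14, 5, 8, 7].

[14, 5, 8, 7]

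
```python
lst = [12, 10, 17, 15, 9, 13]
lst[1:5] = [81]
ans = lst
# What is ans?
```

lst starts as [12, 10, 17, 15, 9, 13] (length 6). The slice lst[1:5] covers indices [1, 2, 3, 4] with values [10, 17, 15, 9]. Replacing that slice with [81] (different length) produces [12, 81, 13].

[12, 81, 13]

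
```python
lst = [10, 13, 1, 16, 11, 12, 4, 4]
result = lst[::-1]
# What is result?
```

lst has length 8. The slice lst[::-1] selects indices [7, 6, 5, 4, 3, 2, 1, 0] (7->4, 6->4, 5->12, 4->11, 3->16, 2->1, 1->13, 0->10), giving [4, 4, 12, 11, 16, 1, 13, 10].

[4, 4, 12, 11, 16, 1, 13, 10]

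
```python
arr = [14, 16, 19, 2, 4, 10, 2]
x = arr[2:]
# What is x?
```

arr has length 7. The slice arr[2:] selects indices [2, 3, 4, 5, 6] (2->19, 3->2, 4->4, 5->10, 6->2), giving [19, 2, 4, 10, 2].

[19, 2, 4, 10, 2]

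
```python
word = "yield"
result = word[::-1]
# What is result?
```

word has length 5. The slice word[::-1] selects indices [4, 3, 2, 1, 0] (4->'d', 3->'l', 2->'e', 1->'i', 0->'y'), giving 'dleiy'.

'dleiy'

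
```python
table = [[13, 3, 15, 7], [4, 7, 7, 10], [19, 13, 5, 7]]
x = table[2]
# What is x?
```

table has 3 rows. Row 2 is [19, 13, 5, 7].

[19, 13, 5, 7]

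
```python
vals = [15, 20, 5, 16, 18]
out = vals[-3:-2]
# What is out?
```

vals has length 5. The slice vals[-3:-2] selects indices [2] (2->5), giving [5].

[5]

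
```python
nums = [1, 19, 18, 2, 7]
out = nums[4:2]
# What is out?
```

nums has length 5. The slice nums[4:2] resolves to an empty index range, so the result is [].

[]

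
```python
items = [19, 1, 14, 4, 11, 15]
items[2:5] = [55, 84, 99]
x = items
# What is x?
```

items starts as [19, 1, 14, 4, 11, 15] (length 6). The slice items[2:5] covers indices [2, 3, 4] with values [14, 4, 11]. Replacing that slice with [55, 84, 99] (same length) produces [19, 1, 55, 84, 99, 15].

[19, 1, 55, 84, 99, 15]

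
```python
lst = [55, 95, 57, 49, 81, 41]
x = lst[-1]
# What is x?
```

lst has length 6. Negative index -1 maps to positive index 6 + (-1) = 5. lst[5] = 41.

41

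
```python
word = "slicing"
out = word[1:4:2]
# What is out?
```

word has length 7. The slice word[1:4:2] selects indices [1, 3] (1->'l', 3->'c'), giving 'lc'.

'lc'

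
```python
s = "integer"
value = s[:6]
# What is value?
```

s has length 7. The slice s[:6] selects indices [0, 1, 2, 3, 4, 5] (0->'i', 1->'n', 2->'t', 3->'e', 4->'g', 5->'e'), giving 'intege'.

'intege'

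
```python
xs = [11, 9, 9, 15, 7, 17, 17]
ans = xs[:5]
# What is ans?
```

xs has length 7. The slice xs[:5] selects indices [0, 1, 2, 3, 4] (0->11, 1->9, 2->9, 3->15, 4->7), giving [11, 9, 9, 15, 7].

[11, 9, 9, 15, 7]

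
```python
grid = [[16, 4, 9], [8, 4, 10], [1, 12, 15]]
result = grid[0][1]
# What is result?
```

grid[0] = [16, 4, 9]. Taking column 1 of that row yields 4.

4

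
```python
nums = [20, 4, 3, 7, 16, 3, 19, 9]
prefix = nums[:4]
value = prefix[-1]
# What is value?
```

nums has length 8. The slice nums[:4] selects indices [0, 1, 2, 3] (0->20, 1->4, 2->3, 3->7), giving [20, 4, 3, 7]. So prefix = [20, 4, 3, 7]. Then prefix[-1] = 7.

7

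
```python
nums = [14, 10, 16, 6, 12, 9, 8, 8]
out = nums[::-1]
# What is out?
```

nums has length 8. The slice nums[::-1] selects indices [7, 6, 5, 4, 3, 2, 1, 0] (7->8, 6->8, 5->9, 4->12, 3->6, 2->16, 1->10, 0->14), giving [8, 8, 9, 12, 6, 16, 10, 14].

[8, 8, 9, 12, 6, 16, 10, 14]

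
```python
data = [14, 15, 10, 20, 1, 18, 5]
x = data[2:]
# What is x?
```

data has length 7. The slice data[2:] selects indices [2, 3, 4, 5, 6] (2->10, 3->20, 4->1, 5->18, 6->5), giving [10, 20, 1, 18, 5].

[10, 20, 1, 18, 5]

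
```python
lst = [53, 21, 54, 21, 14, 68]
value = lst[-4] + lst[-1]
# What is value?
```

lst has length 6. Negative index -4 maps to positive index 6 + (-4) = 2. lst[2] = 54.
lst has length 6. Negative index -1 maps to positive index 6 + (-1) = 5. lst[5] = 68.
Sum: 54 + 68 = 122.

122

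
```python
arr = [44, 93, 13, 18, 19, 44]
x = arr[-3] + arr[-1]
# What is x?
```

arr has length 6. Negative index -3 maps to positive index 6 + (-3) = 3. arr[3] = 18.
arr has length 6. Negative index -1 maps to positive index 6 + (-1) = 5. arr[5] = 44.
Sum: 18 + 44 = 62.

62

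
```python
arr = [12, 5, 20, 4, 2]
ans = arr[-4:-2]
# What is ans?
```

arr has length 5. The slice arr[-4:-2] selects indices [1, 2] (1->5, 2->20), giving [5, 20].

[5, 20]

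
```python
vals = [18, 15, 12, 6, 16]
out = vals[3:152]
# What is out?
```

vals has length 5. The slice vals[3:152] selects indices [3, 4] (3->6, 4->16), giving [6, 16].

[6, 16]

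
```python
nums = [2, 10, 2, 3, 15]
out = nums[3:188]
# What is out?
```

nums has length 5. The slice nums[3:188] selects indices [3, 4] (3->3, 4->15), giving [3, 15].

[3, 15]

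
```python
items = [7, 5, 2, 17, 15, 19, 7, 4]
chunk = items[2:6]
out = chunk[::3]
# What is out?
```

items has length 8. The slice items[2:6] selects indices [2, 3, 4, 5] (2->2, 3->17, 4->15, 5->19), giving [2, 17, 15, 19]. So chunk = [2, 17, 15, 19]. chunk has length 4. The slice chunk[::3] selects indices [0, 3] (0->2, 3->19), giving [2, 19].

[2, 19]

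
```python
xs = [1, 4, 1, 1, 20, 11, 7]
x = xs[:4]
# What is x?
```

xs has length 7. The slice xs[:4] selects indices [0, 1, 2, 3] (0->1, 1->4, 2->1, 3->1), giving [1, 4, 1, 1].

[1, 4, 1, 1]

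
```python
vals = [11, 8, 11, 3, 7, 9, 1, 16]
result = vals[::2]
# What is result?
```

vals has length 8. The slice vals[::2] selects indices [0, 2, 4, 6] (0->11, 2->11, 4->7, 6->1), giving [11, 11, 7, 1].

[11, 11, 7, 1]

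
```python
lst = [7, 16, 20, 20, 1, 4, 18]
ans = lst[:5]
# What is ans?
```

lst has length 7. The slice lst[:5] selects indices [0, 1, 2, 3, 4] (0->7, 1->16, 2->20, 3->20, 4->1), giving [7, 16, 20, 20, 1].

[7, 16, 20, 20, 1]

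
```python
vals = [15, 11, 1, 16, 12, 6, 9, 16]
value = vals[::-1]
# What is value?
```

vals has length 8. The slice vals[::-1] selects indices [7, 6, 5, 4, 3, 2, 1, 0] (7->16, 6->9, 5->6, 4->12, 3->16, 2->1, 1->11, 0->15), giving [16, 9, 6, 12, 16, 1, 11, 15].

[16, 9, 6, 12, 16, 1, 11, 15]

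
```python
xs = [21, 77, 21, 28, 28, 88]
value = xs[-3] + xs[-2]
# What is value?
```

xs has length 6. Negative index -3 maps to positive index 6 + (-3) = 3. xs[3] = 28.
xs has length 6. Negative index -2 maps to positive index 6 + (-2) = 4. xs[4] = 28.
Sum: 28 + 28 = 56.

56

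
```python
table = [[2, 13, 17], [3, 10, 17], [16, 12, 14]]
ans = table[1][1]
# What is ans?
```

table[1] = [3, 10, 17]. Taking column 1 of that row yields 10.

10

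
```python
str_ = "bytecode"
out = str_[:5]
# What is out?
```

str_ has length 8. The slice str_[:5] selects indices [0, 1, 2, 3, 4] (0->'b', 1->'y', 2->'t', 3->'e', 4->'c'), giving 'bytec'.

'bytec'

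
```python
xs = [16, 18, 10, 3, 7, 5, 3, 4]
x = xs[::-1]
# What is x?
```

xs has length 8. The slice xs[::-1] selects indices [7, 6, 5, 4, 3, 2, 1, 0] (7->4, 6->3, 5->5, 4->7, 3->3, 2->10, 1->18, 0->16), giving [4, 3, 5, 7, 3, 10, 18, 16].

[4, 3, 5, 7, 3, 10, 18, 16]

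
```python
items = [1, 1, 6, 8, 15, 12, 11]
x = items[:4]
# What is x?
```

items has length 7. The slice items[:4] selects indices [0, 1, 2, 3] (0->1, 1->1, 2->6, 3->8), giving [1, 1, 6, 8].

[1, 1, 6, 8]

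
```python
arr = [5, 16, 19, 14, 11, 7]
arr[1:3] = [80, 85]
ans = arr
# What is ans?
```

arr starts as [5, 16, 19, 14, 11, 7] (length 6). The slice arr[1:3] covers indices [1, 2] with values [16, 19]. Replacing that slice with [80, 85] (same length) produces [5, 80, 85, 14, 11, 7].

[5, 80, 85, 14, 11, 7]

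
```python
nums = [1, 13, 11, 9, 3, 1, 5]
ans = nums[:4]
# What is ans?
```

nums has length 7. The slice nums[:4] selects indices [0, 1, 2, 3] (0->1, 1->13, 2->11, 3->9), giving [1, 13, 11, 9].

[1, 13, 11, 9]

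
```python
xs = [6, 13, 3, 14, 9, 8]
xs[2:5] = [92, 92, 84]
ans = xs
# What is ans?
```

xs starts as [6, 13, 3, 14, 9, 8] (length 6). The slice xs[2:5] covers indices [2, 3, 4] with values [3, 14, 9]. Replacing that slice with [92, 92, 84] (same length) produces [6, 13, 92, 92, 84, 8].

[6, 13, 92, 92, 84, 8]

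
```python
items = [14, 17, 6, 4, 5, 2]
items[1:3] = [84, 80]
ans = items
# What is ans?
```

items starts as [14, 17, 6, 4, 5, 2] (length 6). The slice items[1:3] covers indices [1, 2] with values [17, 6]. Replacing that slice with [84, 80] (same length) produces [14, 84, 80, 4, 5, 2].

[14, 84, 80, 4, 5, 2]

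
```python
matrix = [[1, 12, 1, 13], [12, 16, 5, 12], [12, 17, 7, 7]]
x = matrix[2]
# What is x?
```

matrix has 3 rows. Row 2 is [12, 17, 7, 7].

[12, 17, 7, 7]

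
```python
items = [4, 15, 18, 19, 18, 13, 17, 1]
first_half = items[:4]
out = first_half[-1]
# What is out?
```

items has length 8. The slice items[:4] selects indices [0, 1, 2, 3] (0->4, 1->15, 2->18, 3->19), giving [4, 15, 18, 19]. So first_half = [4, 15, 18, 19]. Then first_half[-1] = 19.

19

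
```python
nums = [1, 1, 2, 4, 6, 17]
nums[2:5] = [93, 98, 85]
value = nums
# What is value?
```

nums starts as [1, 1, 2, 4, 6, 17] (length 6). The slice nums[2:5] covers indices [2, 3, 4] with values [2, 4, 6]. Replacing that slice with [93, 98, 85] (same length) produces [1, 1, 93, 98, 85, 17].

[1, 1, 93, 98, 85, 17]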